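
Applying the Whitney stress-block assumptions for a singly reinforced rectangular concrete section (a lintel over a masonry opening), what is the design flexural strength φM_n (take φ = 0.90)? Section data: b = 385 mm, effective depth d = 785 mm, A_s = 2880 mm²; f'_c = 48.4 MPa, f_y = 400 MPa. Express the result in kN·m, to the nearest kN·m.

φM_n ≈ 776 kN·m

T = A_s f_y = 2880 × 400 = 1152000 N = 1152 kN.
From C = T: a = T/(0.85 f'_c b) = 1152000/(0.85 × 48.4 × 385) = 72.73 mm.
M_n = T(d − a/2) = 1152 kN × (785 − 36.365) mm = 862.43 kN·m.
φM_n = 0.90 × 862.43 = 776.19 kN·m.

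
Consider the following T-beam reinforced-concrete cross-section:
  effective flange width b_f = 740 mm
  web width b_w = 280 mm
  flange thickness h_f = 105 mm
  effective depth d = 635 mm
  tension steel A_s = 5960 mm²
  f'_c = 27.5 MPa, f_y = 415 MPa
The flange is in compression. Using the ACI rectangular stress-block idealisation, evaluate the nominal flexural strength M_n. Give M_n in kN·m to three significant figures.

Tension: T = A_s f_y = 5960 × 415 = 2473400 N.
Try a within the flange: a = T/(0.85 f'_c b_f) = 2473400/(0.85 × 27.5 × 740) = 142.99 mm.
a = 142.99 > h_f = 105 mm: the block extends into the web. Split into flange-overhang and web parts.
C_f = 0.85 f'_c (b_f − b_w) h_f = 0.85 × 27.5 × (740 − 280) × 105 = 1129013 N.
Remaining web compression depth: a_w = (T − C_f)/(0.85 f'_c b_w) = (2473400 − 1129013)/(0.85 × 27.5 × 280) = 205.41 mm.
M_n = C_f(d − h_f/2) + (T − C_f)(d − a_w/2) = 1129013 × (635 − 52.5) + 1344387 × (635 − 102.705) = 657.65 + 715.61 = 1373.26 × 10⁶ N·mm.
M_n = 1373.26 kN·m.

M_n ≈ 1370 kN·m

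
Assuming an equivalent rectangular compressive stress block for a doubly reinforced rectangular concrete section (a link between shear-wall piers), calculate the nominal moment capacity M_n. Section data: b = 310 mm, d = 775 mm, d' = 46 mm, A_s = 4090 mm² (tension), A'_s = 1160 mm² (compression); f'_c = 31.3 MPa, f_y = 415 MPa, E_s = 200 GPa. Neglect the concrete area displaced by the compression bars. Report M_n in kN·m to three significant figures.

M_n ≈ 1200 kN·m

Assume both tension and compression steel yield.
Net tension couple steel: A_s − A'_s = 2930 mm².
a = (A_s − A'_s) f_y / (0.85 f'_c b) = 1215950/(0.85 × 31.3 × 310) = 147.43 mm.
c = a/β₁ = 147.43/0.826 = 178.49 mm; ε'_s = 0.003(c − d')/c = 0.0022 ≥ f_y/E_s = 0.0021, so compression steel does yield.
M_n = (A_s − A'_s) f_y (d − a/2) + A'_s f_y (d − d') = [1215950 × (775 − 73.715) + 481400 × (775 − 46)] × 10⁻⁶ = 852.73 + 350.94 = 1203.67 kN·m.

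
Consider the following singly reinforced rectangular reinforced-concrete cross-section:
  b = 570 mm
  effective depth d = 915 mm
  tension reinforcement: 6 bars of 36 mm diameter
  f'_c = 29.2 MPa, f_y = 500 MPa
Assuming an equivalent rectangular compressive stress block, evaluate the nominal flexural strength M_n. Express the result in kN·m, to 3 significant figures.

A_s = 6 × 1018 = 6108 mm².
T = A_s f_y = 6108 × 500 = 3054000 N = 3054 kN.
From C = T: a = T/(0.85 f'_c b) = 3054000/(0.85 × 29.2 × 570) = 215.87 mm.
M_n = T(d − a/2) = 3054 kN × (915 − 107.935) mm = 2464.78 kN·m.

M_n ≈ 2460 kN·m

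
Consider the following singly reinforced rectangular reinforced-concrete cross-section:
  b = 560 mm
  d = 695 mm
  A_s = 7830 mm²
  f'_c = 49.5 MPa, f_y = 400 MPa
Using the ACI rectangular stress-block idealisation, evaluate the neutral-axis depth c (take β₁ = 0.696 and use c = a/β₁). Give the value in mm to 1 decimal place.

T = A_s f_y = 7830 × 400 = 3132000 N = 3132 kN.
Setting C = 0.85 f'_c a b equal to T: a = 3132000/(0.85 × 49.5 × 560) = 132.926 mm.
With β₁ = 0.696, c = a/β₁ = 132.926/0.696 = 191.0 mm.

c ≈ 191.0 mm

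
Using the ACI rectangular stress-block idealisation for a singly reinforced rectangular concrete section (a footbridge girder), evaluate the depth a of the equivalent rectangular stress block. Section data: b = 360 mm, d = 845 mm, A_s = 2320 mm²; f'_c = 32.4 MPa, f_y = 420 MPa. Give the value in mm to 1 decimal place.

T = A_s f_y = 2320 × 420 = 974400 N = 974.4 kN.
Setting C = 0.85 f'_c a b equal to T: a = 974400/(0.85 × 32.4 × 360) = 98.3 mm.

a ≈ 98.3 mm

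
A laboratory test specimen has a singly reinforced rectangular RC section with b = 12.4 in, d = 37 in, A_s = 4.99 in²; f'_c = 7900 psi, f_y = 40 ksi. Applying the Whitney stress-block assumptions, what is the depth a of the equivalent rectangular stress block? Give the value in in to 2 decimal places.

T = A_s f_y = 4.99 × 40 = 199.6 kips.
a = T/(0.85 f'_c b) = 199.6/(0.85 × 7.9 × 12.4) = 2.40 in.

a ≈ 2.40 in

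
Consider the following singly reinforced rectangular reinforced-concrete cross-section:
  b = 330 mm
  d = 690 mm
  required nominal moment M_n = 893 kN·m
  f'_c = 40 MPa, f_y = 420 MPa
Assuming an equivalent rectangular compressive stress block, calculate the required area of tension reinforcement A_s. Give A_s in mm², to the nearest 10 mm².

A_s ≈ 3390 mm²

With M_n = 0.85 f'_c a b (d − a/2), solve the quadratic for a:
a = d − √(d² − 2M_n/(0.85 f'_c b)) = 690 − √(690² − 2 × 893×10⁶/(0.85 × 40 × 330)) = 127.04 mm.
A_s = 0.85 f'_c a b / f_y = 0.85 × 40 × 127.04 × 330 / 420 = 3393.8 mm².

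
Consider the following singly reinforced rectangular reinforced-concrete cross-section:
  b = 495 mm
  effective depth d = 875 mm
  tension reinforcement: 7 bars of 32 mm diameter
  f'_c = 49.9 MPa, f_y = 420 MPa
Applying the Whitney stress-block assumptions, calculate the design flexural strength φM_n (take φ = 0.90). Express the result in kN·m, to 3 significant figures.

φM_n ≈ 1740 kN·m

A_s = 7 × 804 = 5628 mm².
T = A_s f_y = 5628 × 420 = 2363760 N = 2363.76 kN.
From C = T: a = T/(0.85 f'_c b) = 2363760/(0.85 × 49.9 × 495) = 112.58 mm.
M_n = T(d − a/2) = 2363.76 kN × (875 − 56.29) mm = 1935.23 kN·m.
φM_n = 0.90 × 1935.23 = 1741.71 kN·m.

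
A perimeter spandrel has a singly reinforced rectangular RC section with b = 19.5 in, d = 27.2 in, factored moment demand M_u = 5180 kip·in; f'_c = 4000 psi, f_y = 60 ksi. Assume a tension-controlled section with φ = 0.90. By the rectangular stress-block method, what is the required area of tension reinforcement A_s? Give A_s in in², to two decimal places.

M_n = M_u/φ = 5180/0.90 = 5755.56 kip·in.
From M_n = 0.85 f'_c a b (d − a/2):
a = d − √(d² − 2M_n/(0.85 f'_c b)) = 27.2 − √(27.2² − 2 × 5755.56/(0.85 × 4 × 19.5)) = 3.405 in.
A_s = 0.85 f'_c a b / f_y = 0.85 × 4 × 3.405 × 19.5 / 60 = 3.763 in².

A_s ≈ 3.76 in²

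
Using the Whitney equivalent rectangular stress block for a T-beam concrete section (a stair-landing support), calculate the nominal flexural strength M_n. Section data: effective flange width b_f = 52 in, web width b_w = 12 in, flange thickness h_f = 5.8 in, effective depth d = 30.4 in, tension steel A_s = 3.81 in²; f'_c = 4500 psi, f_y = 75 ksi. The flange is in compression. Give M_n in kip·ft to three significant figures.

Tension: T = A_s f_y = 3.81 × 75 = 285.75 kips.
Try a within the flange: a = T/(0.85 f'_c b_f) = 285.75/(0.85 × 4.5 × 52) = 1.437 in.
Since a = 1.437 ≤ h_f = 5.8 in, the stress block lies entirely in the flange; analyse as a rectangular beam of width b_f.
M_n = T(d − a/2) = 285.75 × (30.4 − 0.7185) = 8481.5 kip·in.
M_n = 8481.5/12 = 706.79 kip·ft.

M_n ≈ 707 kip·ft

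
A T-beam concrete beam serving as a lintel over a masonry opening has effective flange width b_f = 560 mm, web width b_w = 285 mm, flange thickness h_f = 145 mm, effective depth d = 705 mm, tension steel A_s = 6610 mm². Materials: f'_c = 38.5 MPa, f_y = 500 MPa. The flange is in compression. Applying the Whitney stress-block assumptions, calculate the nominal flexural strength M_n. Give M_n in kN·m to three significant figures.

Tension: T = A_s f_y = 6610 × 500 = 3305000 N.
Try a within the flange: a = T/(0.85 f'_c b_f) = 3305000/(0.85 × 38.5 × 560) = 180.34 mm.
a = 180.34 > h_f = 145 mm: the block extends into the web. Split into flange-overhang and web parts.
C_f = 0.85 f'_c (b_f − b_w) h_f = 0.85 × 38.5 × (560 − 285) × 145 = 1304909 N.
Remaining web compression depth: a_w = (T − C_f)/(0.85 f'_c b_w) = (3305000 − 1304909)/(0.85 × 38.5 × 285) = 214.45 mm.
M_n = C_f(d − h_f/2) + (T − C_f)(d − a_w/2) = 1304909 × (705 − 72.5) + 2000091 × (705 − 107.225) = 825.35 + 1195.60 = 2020.95 × 10⁶ N·mm.
M_n = 2020.95 kN·m.

M_n ≈ 2020 kN·m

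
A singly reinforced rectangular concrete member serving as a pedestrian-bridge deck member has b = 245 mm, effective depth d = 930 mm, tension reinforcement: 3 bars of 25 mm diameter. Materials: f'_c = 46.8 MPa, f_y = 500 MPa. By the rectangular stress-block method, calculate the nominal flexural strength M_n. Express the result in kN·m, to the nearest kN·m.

M_n ≈ 657 kN·m

A_s = 3 × 491 = 1473 mm².
T = A_s f_y = 1473 × 500 = 736500 N = 736.5 kN.
From C = T: a = T/(0.85 f'_c b) = 736500/(0.85 × 46.8 × 245) = 75.57 mm.
M_n = T(d − a/2) = 736.5 kN × (930 − 37.785) mm = 657.12 kN·m.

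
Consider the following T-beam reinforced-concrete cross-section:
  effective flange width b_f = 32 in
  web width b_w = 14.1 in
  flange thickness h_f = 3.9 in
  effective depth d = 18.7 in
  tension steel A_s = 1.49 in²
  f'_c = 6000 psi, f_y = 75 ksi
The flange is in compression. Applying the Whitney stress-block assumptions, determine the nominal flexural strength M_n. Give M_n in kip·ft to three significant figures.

Tension: T = A_s f_y = 1.49 × 75 = 111.75 kips.
Try a within the flange: a = T/(0.85 f'_c b_f) = 111.75/(0.85 × 6 × 32) = 0.685 in.
Since a = 0.685 ≤ h_f = 3.9 in, the stress block lies entirely in the flange; analyse as a rectangular beam of width b_f.
M_n = T(d − a/2) = 111.75 × (18.7 − 0.3425) = 2051.5 kip·in.
M_n = 2051.5/12 = 170.96 kip·ft.

M_n ≈ 171 kip·ft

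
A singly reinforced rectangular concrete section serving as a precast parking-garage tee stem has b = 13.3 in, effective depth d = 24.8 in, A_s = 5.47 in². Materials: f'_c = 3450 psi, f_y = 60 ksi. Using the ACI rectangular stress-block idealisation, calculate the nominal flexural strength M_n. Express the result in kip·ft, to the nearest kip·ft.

T = A_s f_y = 5.47 × 60 = 328.2 kips.
a = T/(0.85 f'_c b) = 328.2/(0.85 × 3.45 × 13.3) = 8.415 in.
M_n = T(d − a/2) = 328.2 × (24.8 − 4.2075) = 6758.5 kip·in = 6758.5/12 = 563.21 kip·ft.

M_n ≈ 563 kip·ft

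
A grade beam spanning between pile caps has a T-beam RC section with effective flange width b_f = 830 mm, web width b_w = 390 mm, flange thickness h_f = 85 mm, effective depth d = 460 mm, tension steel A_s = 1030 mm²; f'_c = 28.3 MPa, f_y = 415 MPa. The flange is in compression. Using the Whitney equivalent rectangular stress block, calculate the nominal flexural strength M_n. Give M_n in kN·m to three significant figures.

M_n ≈ 192 kN·m

Tension: T = A_s f_y = 1030 × 415 = 427450 N.
Try a within the flange: a = T/(0.85 f'_c b_f) = 427450/(0.85 × 28.3 × 830) = 21.41 mm.
Since a = 21.41 ≤ h_f = 85 mm, the stress block lies entirely in the flange; analyse as a rectangular beam of width b_f.
M_n = T(d − a/2) = 427450 × (460 − 10.705) = 192.05 × 10⁶ N·mm.
M_n = 192.05 kN·m.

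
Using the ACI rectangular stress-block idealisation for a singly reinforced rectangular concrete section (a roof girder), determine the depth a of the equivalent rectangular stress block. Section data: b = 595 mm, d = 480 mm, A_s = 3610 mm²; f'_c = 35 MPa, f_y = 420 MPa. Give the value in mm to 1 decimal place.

T = A_s f_y = 3610 × 420 = 1516200 N = 1516.2 kN.
Setting C = 0.85 f'_c a b equal to T: a = 1516200/(0.85 × 35 × 595) = 85.7 mm.

a ≈ 85.7 mm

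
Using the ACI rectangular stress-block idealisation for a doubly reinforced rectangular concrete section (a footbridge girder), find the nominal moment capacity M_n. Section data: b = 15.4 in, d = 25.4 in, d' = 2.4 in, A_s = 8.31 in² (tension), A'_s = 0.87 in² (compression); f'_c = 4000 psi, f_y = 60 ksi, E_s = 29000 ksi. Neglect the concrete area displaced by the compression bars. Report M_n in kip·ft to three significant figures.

Assume both steels yield.
a = (A_s − A'_s) f_y/(0.85 f'_c b) = (8.31 − 0.87) × 60/(0.85 × 4 × 15.4) = 8.526 in.
c = a/β₁ = 8.526/0.85 = 10.031 in; ε'_s = 0.003(c − d')/c = 0.0023 ≥ ε_y = 0.0021, so the compression steel yields.
M_n = (A_s − A'_s) f_y (d − a/2) + A'_s f_y (d − d') = 446.4 × (25.4 − 4.263) + 52.2 × (25.4 − 2.4) = 9435.6 + 1200.6 = 10636.2 kip·in = 10636.2/12 = 886.35 kip·ft.

M_n ≈ 886 kip·ft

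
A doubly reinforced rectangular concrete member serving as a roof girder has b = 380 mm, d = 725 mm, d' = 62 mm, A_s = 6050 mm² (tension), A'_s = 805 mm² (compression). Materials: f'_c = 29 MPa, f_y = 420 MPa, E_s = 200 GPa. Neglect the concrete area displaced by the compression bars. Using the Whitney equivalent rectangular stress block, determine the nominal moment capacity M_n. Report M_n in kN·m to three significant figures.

Assume both tension and compression steel yield.
Net tension couple steel: A_s − A'_s = 5245 mm².
a = (A_s − A'_s) f_y / (0.85 f'_c b) = 2202900/(0.85 × 29 × 380) = 235.18 mm.
c = a/β₁ = 235.18/0.843 = 278.98 mm; ε'_s = 0.003(c − d')/c = 0.0023 ≥ f_y/E_s = 0.0021, so compression steel does yield.
M_n = (A_s − A'_s) f_y (d − a/2) + A'_s f_y (d − d') = [2202900 × (725 − 117.59) + 338100 × (725 − 62)] × 10⁻⁶ = 1338.06 + 224.16 = 1562.22 kN·m.

M_n ≈ 1560 kN·m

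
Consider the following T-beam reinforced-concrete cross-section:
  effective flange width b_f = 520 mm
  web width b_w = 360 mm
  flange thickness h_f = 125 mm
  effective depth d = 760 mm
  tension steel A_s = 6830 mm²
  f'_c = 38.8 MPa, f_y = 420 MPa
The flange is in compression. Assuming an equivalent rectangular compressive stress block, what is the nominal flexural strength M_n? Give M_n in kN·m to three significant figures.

M_n ≈ 1930 kN·m

Tension: T = A_s f_y = 6830 × 420 = 2868600 N.
Try a within the flange: a = T/(0.85 f'_c b_f) = 2868600/(0.85 × 38.8 × 520) = 167.27 mm.
a = 167.27 > h_f = 125 mm: the block extends into the web. Split into flange-overhang and web parts.
C_f = 0.85 f'_c (b_f − b_w) h_f = 0.85 × 38.8 × (520 − 360) × 125 = 659600 N.
Remaining web compression depth: a_w = (T − C_f)/(0.85 f'_c b_w) = (2868600 − 659600)/(0.85 × 38.8 × 360) = 186.06 mm.
M_n = C_f(d − h_f/2) + (T − C_f)(d − a_w/2) = 659600 × (760 − 62.5) + 2209000 × (760 − 93.03) = 460.07 + 1473.34 = 1933.41 × 10⁶ N·mm.
M_n = 1933.41 kN·m.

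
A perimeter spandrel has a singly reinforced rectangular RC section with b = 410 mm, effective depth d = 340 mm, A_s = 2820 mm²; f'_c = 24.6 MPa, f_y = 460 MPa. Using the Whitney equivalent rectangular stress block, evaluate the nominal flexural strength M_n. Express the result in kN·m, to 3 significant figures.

M_n ≈ 343 kN·m

T = A_s f_y = 2820 × 460 = 1297200 N = 1297.2 kN.
From C = T: a = T/(0.85 f'_c b) = 1297200/(0.85 × 24.6 × 410) = 151.31 mm.
M_n = T(d − a/2) = 1297.2 kN × (340 − 75.655) mm = 342.91 kN·m.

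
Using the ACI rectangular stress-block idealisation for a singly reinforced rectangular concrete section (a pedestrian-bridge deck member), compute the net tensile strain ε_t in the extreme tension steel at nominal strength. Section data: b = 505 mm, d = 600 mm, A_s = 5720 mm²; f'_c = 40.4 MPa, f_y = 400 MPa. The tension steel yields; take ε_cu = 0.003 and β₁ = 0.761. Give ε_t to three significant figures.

ε_t ≈ 0.00738

a = A_s f_y/(0.85 f'_c b) = 131.94 mm.
β₁ = 0.761, so c = a/β₁ = 131.94/0.761 = 173.38 mm.
From the linear strain diagram with ε_cu = 0.003: ε_t = 0.003 (d − c)/c = 0.003 × (600 − 173.38)/173.38 = 0.00738.
Since ε_t ≥ 0.005, the section is tension-controlled.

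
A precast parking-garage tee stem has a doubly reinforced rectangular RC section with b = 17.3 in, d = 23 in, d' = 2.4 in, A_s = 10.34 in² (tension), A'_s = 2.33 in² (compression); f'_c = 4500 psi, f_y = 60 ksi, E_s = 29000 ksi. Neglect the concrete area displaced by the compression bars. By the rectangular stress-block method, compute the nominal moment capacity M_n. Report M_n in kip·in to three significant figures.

Assume both steels yield.
a = (A_s − A'_s) f_y/(0.85 f'_c b) = (10.34 − 2.33) × 60/(0.85 × 4.5 × 17.3) = 7.263 in.
c = a/β₁ = 7.263/0.825 = 8.804 in; ε'_s = 0.003(c − d')/c = 0.0022 ≥ ε_y = 0.0021, so the compression steel yields.
M_n = (A_s − A'_s) f_y (d − a/2) + A'_s f_y (d − d') = 480.6 × (23 − 3.6315) + 139.8 × (23 − 2.4) = 9308.5 + 2879.9 = 12188.4 kip·in.

M_n ≈ 12200 kip·in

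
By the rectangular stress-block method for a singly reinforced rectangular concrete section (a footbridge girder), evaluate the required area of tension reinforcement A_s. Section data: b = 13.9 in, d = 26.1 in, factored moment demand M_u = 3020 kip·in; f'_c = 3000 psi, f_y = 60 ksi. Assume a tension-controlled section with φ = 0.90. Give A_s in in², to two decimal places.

A_s ≈ 2.32 in²

M_n = M_u/φ = 3020/0.90 = 3355.56 kip·in.
From M_n = 0.85 f'_c a b (d − a/2):
a = d − √(d² − 2M_n/(0.85 f'_c b)) = 26.1 − √(26.1² − 2 × 3355.56/(0.85 × 3 × 13.9)) = 3.922 in.
A_s = 0.85 f'_c a b / f_y = 0.85 × 3 × 3.922 × 13.9 / 60 = 2.317 in².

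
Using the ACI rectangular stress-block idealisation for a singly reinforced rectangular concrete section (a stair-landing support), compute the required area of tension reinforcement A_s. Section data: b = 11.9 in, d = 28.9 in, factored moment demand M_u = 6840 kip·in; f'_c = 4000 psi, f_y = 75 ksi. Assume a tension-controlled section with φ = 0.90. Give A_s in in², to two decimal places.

M_n = M_u/φ = 6840/0.90 = 7600 kip·in.
From M_n = 0.85 f'_c a b (d − a/2):
a = d − √(d² − 2M_n/(0.85 f'_c b)) = 28.9 − √(28.9² − 2 × 7600/(0.85 × 4 × 11.9)) = 7.463 in.
A_s = 0.85 f'_c a b / f_y = 0.85 × 4 × 7.463 × 11.9 / 75 = 4.026 in².

A_s ≈ 4.03 in²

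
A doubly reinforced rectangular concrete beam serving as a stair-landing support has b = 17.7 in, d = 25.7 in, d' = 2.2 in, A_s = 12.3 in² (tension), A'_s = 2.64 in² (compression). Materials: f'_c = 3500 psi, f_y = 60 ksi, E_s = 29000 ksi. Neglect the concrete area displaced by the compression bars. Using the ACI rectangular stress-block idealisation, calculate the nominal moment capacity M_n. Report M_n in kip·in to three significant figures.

Assume both steels yield.
a = (A_s − A'_s) f_y/(0.85 f'_c b) = (12.3 − 2.64) × 60/(0.85 × 3.5 × 17.7) = 11.007 in.
c = a/β₁ = 11.007/0.85 = 12.949 in; ε'_s = 0.003(c − d')/c = 0.0025 ≥ ε_y = 0.0021, so the compression steel yields.
M_n = (A_s − A'_s) f_y (d − a/2) + A'_s f_y (d − d') = 579.6 × (25.7 − 5.5035) + 158.4 × (25.7 − 2.2) = 11705.9 + 3722.4 = 15428.3 kip·in.

M_n ≈ 15400 kip·in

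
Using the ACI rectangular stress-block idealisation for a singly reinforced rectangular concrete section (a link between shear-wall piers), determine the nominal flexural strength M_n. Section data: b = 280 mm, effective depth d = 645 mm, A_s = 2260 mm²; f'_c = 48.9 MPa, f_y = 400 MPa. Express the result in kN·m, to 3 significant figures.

T = A_s f_y = 2260 × 400 = 904000 N = 904 kN.
From C = T: a = T/(0.85 f'_c b) = 904000/(0.85 × 48.9 × 280) = 77.68 mm.
M_n = T(d − a/2) = 904 kN × (645 − 38.84) mm = 547.97 kN·m.

M_n ≈ 548 kN·m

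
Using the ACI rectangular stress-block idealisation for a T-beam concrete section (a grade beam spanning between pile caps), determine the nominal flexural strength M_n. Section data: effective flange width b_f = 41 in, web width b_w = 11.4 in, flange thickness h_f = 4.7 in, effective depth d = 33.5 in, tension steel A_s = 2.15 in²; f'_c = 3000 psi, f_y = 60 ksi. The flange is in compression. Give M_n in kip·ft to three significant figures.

M_n ≈ 353 kip·ft

Tension: T = A_s f_y = 2.15 × 60 = 129 kips.
Try a within the flange: a = T/(0.85 f'_c b_f) = 129/(0.85 × 3 × 41) = 1.234 in.
Since a = 1.234 ≤ h_f = 4.7 in, the stress block lies entirely in the flange; analyse as a rectangular beam of width b_f.
M_n = T(d − a/2) = 129 × (33.5 − 0.617) = 4241.9 kip·in.
M_n = 4241.9/12 = 353.49 kip·ft.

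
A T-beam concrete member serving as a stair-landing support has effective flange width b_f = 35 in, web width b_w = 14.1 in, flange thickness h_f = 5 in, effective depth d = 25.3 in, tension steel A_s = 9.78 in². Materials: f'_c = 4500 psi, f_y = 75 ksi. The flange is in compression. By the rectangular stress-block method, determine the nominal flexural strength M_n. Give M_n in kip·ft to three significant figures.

M_n ≈ 1380 kip·ft

Tension: T = A_s f_y = 9.78 × 75 = 733.5 kips.
Try a within the flange: a = T/(0.85 f'_c b_f) = 733.5/(0.85 × 4.5 × 35) = 5.479 in.
a = 5.479 > h_f = 5 in: the block extends into the web. Split into flange-overhang and web parts.
C_f = 0.85 f'_c (b_f − b_w) h_f = 0.85 × 4.5 × (35 − 14.1) × 5 = 399.7 kips.
Remaining web compression depth: a_w = (T − C_f)/(0.85 f'_c b_w) = (733.5 − 399.7)/(0.85 × 4.5 × 14.1) = 6.189 in.
M_n = C_f(d − h_f/2) + (T − C_f)(d − a_w/2) = 399.7 × (25.3 − 2.5) + 333.8 × (25.3 − 3.0945) = 9113.2 + 7412.2 = 16525.4 kip·in.
M_n = 16525.4/12 = 1377.12 kip·ft.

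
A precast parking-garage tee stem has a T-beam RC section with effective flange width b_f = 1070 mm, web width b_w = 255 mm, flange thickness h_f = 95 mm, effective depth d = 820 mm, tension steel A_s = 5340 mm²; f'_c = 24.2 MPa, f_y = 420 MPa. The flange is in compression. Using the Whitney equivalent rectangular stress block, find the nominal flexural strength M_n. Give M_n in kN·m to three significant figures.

M_n ≈ 1720 kN·m

Tension: T = A_s f_y = 5340 × 420 = 2242800 N.
Try a within the flange: a = T/(0.85 f'_c b_f) = 2242800/(0.85 × 24.2 × 1070) = 101.90 mm.
a = 101.90 > h_f = 95 mm: the block extends into the web. Split into flange-overhang and web parts.
C_f = 0.85 f'_c (b_f − b_w) h_f = 0.85 × 24.2 × (1070 − 255) × 95 = 1592632 N.
Remaining web compression depth: a_w = (T − C_f)/(0.85 f'_c b_w) = (2242800 − 1592632)/(0.85 × 24.2 × 255) = 123.95 mm.
M_n = C_f(d − h_f/2) + (T − C_f)(d − a_w/2) = 1592632 × (820 − 47.5) + 650168 × (820 − 61.975) = 1230.31 + 492.84 = 1723.15 × 10⁶ N·mm.
M_n = 1723.15 kN·m.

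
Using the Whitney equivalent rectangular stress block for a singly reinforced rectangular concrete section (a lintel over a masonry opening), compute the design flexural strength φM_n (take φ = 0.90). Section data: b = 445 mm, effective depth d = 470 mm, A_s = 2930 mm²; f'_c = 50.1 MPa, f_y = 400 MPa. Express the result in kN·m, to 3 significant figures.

φM_n ≈ 463 kN·m

T = A_s f_y = 2930 × 400 = 1172000 N = 1172 kN.
From C = T: a = T/(0.85 f'_c b) = 1172000/(0.85 × 50.1 × 445) = 61.85 mm.
M_n = T(d − a/2) = 1172 kN × (470 − 30.925) mm = 514.60 kN·m.
φM_n = 0.90 × 514.60 = 463.14 kN·m.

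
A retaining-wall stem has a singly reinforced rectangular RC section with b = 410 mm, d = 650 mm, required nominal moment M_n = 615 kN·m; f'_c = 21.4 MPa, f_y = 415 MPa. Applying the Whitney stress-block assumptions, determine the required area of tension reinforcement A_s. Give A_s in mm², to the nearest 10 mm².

With M_n = 0.85 f'_c a b (d − a/2), solve the quadratic for a:
a = d − √(d² − 2M_n/(0.85 f'_c b)) = 650 − √(650² − 2 × 615×10⁶/(0.85 × 21.4 × 410)) = 142.48 mm.
A_s = 0.85 f'_c a b / f_y = 0.85 × 21.4 × 142.48 × 410 / 415 = 2560.5 mm².

A_s ≈ 2560 mm²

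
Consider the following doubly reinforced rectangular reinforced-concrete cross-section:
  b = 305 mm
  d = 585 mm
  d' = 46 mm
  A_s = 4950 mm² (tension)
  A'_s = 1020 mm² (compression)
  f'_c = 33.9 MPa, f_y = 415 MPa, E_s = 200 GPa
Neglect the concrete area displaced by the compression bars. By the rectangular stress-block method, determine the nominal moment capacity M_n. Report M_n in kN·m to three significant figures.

M_n ≈ 1030 kN·m

Assume both tension and compression steel yield.
Net tension couple steel: A_s − A'_s = 3930 mm².
a = (A_s − A'_s) f_y / (0.85 f'_c b) = 1630950/(0.85 × 33.9 × 305) = 185.58 mm.
c = a/β₁ = 185.58/0.808 = 229.68 mm; ε'_s = 0.003(c − d')/c = 0.0024 ≥ f_y/E_s = 0.0021, so compression steel does yield.
M_n = (A_s − A'_s) f_y (d − a/2) + A'_s f_y (d − d') = [1630950 × (585 − 92.79) + 423300 × (585 − 46)] × 10⁻⁶ = 802.77 + 228.16 = 1030.93 kN·m.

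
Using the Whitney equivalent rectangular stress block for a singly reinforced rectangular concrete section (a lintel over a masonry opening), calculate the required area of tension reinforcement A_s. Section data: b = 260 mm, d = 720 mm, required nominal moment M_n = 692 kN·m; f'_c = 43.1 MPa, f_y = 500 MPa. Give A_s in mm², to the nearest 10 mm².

With M_n = 0.85 f'_c a b (d − a/2), solve the quadratic for a:
a = d − √(d² − 2M_n/(0.85 f'_c b)) = 720 − √(720² − 2 × 692×10⁶/(0.85 × 43.1 × 260)) = 109.18 mm.
A_s = 0.85 f'_c a b / f_y = 0.85 × 43.1 × 109.18 × 260 / 500 = 2079.9 mm².

A_s ≈ 2080 mm²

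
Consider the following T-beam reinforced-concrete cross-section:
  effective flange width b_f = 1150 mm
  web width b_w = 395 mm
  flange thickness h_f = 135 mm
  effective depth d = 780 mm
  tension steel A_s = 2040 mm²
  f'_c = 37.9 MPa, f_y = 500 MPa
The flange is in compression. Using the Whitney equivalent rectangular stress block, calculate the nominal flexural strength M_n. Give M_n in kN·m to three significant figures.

Tension: T = A_s f_y = 2040 × 500 = 1020000 N.
Try a within the flange: a = T/(0.85 f'_c b_f) = 1020000/(0.85 × 37.9 × 1150) = 27.53 mm.
Since a = 27.53 ≤ h_f = 135 mm, the stress block lies entirely in the flange; analyse as a rectangular beam of width b_f.
M_n = T(d − a/2) = 1020000 × (780 − 13.765) = 781.56 × 10⁶ N·mm.
M_n = 781.56 kN·m.

M_n ≈ 782 kN·m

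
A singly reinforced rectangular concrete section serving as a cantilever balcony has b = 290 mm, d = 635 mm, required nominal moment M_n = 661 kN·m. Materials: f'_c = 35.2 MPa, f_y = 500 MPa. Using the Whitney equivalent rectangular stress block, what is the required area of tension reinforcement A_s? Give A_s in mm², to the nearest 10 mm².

A_s ≈ 2330 mm²

With M_n = 0.85 f'_c a b (d − a/2), solve the quadratic for a:
a = d − √(d² − 2M_n/(0.85 f'_c b)) = 635 − √(635² − 2 × 661×10⁶/(0.85 × 35.2 × 290)) = 134.14 mm.
A_s = 0.85 f'_c a b / f_y = 0.85 × 35.2 × 134.14 × 290 / 500 = 2327.8 mm².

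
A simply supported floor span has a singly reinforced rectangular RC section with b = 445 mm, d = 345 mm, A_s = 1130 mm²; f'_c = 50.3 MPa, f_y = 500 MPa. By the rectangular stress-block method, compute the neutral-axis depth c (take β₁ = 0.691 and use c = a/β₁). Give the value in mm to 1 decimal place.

T = A_s f_y = 1130 × 500 = 565000 N = 565 kN.
Setting C = 0.85 f'_c a b equal to T: a = 565000/(0.85 × 50.3 × 445) = 29.696 mm.
With β₁ = 0.691, c = a/β₁ = 29.696/0.691 = 43.0 mm.

c ≈ 43.0 mm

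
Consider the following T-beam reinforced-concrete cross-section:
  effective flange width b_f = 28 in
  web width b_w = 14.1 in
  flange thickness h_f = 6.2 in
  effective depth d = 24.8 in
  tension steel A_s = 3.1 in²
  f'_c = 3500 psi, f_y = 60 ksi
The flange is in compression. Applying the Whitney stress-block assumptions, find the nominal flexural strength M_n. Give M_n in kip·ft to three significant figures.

Tension: T = A_s f_y = 3.1 × 60 = 186 kips.
Try a within the flange: a = T/(0.85 f'_c b_f) = 186/(0.85 × 3.5 × 28) = 2.233 in.
Since a = 2.233 ≤ h_f = 6.2 in, the stress block lies entirely in the flange; analyse as a rectangular beam of width b_f.
M_n = T(d − a/2) = 186 × (24.8 − 1.1165) = 4405.1 kip·in.
M_n = 4405.1/12 = 367.09 kip·ft.

M_n ≈ 367 kip·ft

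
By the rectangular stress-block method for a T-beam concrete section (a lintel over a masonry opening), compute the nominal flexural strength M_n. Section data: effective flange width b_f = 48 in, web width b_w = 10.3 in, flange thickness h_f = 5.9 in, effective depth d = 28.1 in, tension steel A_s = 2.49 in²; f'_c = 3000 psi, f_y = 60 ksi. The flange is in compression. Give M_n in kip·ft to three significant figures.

Tension: T = A_s f_y = 2.49 × 60 = 149.4 kips.
Try a within the flange: a = T/(0.85 f'_c b_f) = 149.4/(0.85 × 3 × 48) = 1.221 in.
Since a = 1.221 ≤ h_f = 5.9 in, the stress block lies entirely in the flange; analyse as a rectangular beam of width b_f.
M_n = T(d − a/2) = 149.4 × (28.1 − 0.6105) = 4106.9 kip·in.
M_n = 4106.9/12 = 342.24 kip·ft.

M_n ≈ 342 kip·ft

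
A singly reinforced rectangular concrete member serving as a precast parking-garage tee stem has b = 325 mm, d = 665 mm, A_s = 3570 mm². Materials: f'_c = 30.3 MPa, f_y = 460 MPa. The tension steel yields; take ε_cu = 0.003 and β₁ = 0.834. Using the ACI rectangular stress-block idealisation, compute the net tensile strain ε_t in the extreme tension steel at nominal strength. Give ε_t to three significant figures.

ε_t ≈ 0.00548

a = A_s f_y/(0.85 f'_c b) = 196.19 mm.
β₁ = 0.834, so c = a/β₁ = 196.19/0.834 = 235.24 mm.
From the linear strain diagram with ε_cu = 0.003: ε_t = 0.003 (d − c)/c = 0.003 × (665 − 235.24)/235.24 = 0.00548.
Since ε_t ≥ 0.005, the section is tension-controlled.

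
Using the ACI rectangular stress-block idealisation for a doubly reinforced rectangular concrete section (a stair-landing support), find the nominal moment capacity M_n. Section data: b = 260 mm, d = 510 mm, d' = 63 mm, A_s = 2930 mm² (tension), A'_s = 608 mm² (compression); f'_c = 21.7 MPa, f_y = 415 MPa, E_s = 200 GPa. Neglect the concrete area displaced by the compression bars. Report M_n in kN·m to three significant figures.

Assume both tension and compression steel yield.
Net tension couple steel: A_s − A'_s = 2322 mm².
a = (A_s − A'_s) f_y / (0.85 f'_c b) = 963630/(0.85 × 21.7 × 260) = 200.94 mm.
c = a/β₁ = 200.94/0.85 = 236.40 mm; ε'_s = 0.003(c − d')/c = 0.0022 ≥ f_y/E_s = 0.0021, so compression steel does yield.
M_n = (A_s − A'_s) f_y (d − a/2) + A'_s f_y (d − d') = [963630 × (510 − 100.47) + 252320 × (510 − 63)] × 10⁻⁶ = 394.64 + 112.79 = 507.43 kN·m.

M_n ≈ 507 kN·m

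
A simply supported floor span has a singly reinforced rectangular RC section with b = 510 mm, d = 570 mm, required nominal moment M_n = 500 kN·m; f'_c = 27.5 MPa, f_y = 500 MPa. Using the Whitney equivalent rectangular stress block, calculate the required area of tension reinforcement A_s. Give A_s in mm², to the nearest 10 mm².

A_s ≈ 1890 mm²

With M_n = 0.85 f'_c a b (d − a/2), solve the quadratic for a:
a = d − √(d² − 2M_n/(0.85 f'_c b)) = 570 − √(570² − 2 × 500×10⁶/(0.85 × 27.5 × 510)) = 79.07 mm.
A_s = 0.85 f'_c a b / f_y = 0.85 × 27.5 × 79.07 × 510 / 500 = 1885.2 mm².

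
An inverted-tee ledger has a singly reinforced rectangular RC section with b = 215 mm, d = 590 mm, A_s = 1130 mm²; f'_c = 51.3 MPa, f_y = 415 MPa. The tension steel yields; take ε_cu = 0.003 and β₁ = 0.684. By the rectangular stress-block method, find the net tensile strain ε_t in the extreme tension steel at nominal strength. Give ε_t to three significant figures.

ε_t ≈ 0.0212

a = A_s f_y/(0.85 f'_c b) = 50.02 mm.
β₁ = 0.684, so c = a/β₁ = 50.02/0.684 = 73.13 mm.
From the linear strain diagram with ε_cu = 0.003: ε_t = 0.003 (d − c)/c = 0.003 × (590 − 73.13)/73.13 = 0.0212.
Since ε_t ≥ 0.005, the section is tension-controlled.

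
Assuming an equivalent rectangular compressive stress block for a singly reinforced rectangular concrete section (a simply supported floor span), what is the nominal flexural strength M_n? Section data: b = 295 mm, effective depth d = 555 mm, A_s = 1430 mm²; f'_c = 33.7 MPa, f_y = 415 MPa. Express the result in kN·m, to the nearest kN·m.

T = A_s f_y = 1430 × 415 = 593450 N = 593.45 kN.
From C = T: a = T/(0.85 f'_c b) = 593450/(0.85 × 33.7 × 295) = 70.23 mm.
M_n = T(d − a/2) = 593.45 kN × (555 − 35.115) mm = 308.53 kN·m.

M_n ≈ 309 kN·m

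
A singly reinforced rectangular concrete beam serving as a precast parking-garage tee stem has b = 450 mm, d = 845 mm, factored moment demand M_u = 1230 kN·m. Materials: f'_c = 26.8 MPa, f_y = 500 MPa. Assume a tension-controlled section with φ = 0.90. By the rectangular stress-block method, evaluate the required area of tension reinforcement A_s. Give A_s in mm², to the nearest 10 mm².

A_s ≈ 3610 mm²

M_n = M_u/φ = 1230/0.90 = 1366.67 kN·m.
With M_n = 0.85 f'_c a b (d − a/2), solve the quadratic for a:
a = d − √(d² − 2M_n/(0.85 f'_c b)) = 845 − √(845² − 2 × 1366.67×10⁶/(0.85 × 26.8 × 450)) = 176.13 mm.
A_s = 0.85 f'_c a b / f_y = 0.85 × 26.8 × 176.13 × 450 / 500 = 3611.0 mm².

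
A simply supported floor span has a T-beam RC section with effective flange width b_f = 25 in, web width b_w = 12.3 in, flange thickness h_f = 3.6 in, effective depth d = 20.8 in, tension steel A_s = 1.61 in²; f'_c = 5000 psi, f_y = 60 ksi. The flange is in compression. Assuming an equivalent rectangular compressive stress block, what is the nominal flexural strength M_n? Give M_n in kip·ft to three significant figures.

Tension: T = A_s f_y = 1.61 × 60 = 96.6 kips.
Try a within the flange: a = T/(0.85 f'_c b_f) = 96.6/(0.85 × 5 × 25) = 0.909 in.
Since a = 0.909 ≤ h_f = 3.6 in, the stress block lies entirely in the flange; analyse as a rectangular beam of width b_f.
M_n = T(d − a/2) = 96.6 × (20.8 − 0.4545) = 1965.4 kip·in.
M_n = 1965.4/12 = 163.78 kip·ft.

M_n ≈ 164 kip·ft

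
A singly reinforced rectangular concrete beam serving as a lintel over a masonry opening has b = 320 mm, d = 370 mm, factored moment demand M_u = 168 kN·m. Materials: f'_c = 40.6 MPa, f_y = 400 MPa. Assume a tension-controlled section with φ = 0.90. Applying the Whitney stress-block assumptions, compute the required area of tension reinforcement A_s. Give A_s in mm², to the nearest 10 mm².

M_n = M_u/φ = 168/0.90 = 186.667 kN·m.
With M_n = 0.85 f'_c a b (d − a/2), solve the quadratic for a:
a = d − √(d² − 2M_n/(0.85 f'_c b)) = 370 − √(370² − 2 × 186.667×10⁶/(0.85 × 40.6 × 320)) = 48.92 mm.
A_s = 0.85 f'_c a b / f_y = 0.85 × 40.6 × 48.92 × 320 / 400 = 1350.6 mm².

A_s ≈ 1350 mm²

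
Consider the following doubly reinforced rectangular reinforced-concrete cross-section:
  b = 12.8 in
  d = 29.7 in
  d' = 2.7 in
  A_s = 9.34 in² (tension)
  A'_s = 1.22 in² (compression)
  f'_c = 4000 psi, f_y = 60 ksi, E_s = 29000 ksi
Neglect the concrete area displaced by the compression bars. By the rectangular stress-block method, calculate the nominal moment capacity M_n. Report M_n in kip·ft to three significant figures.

Assume both steels yield.
a = (A_s − A'_s) f_y/(0.85 f'_c b) = (9.34 − 1.22) × 60/(0.85 × 4 × 12.8) = 11.195 in.
c = a/β₁ = 11.195/0.85 = 13.171 in; ε'_s = 0.003(c − d')/c = 0.0024 ≥ ε_y = 0.0021, so the compression steel yields.
M_n = (A_s − A'_s) f_y (d − a/2) + A'_s f_y (d − d') = 487.2 × (29.7 − 5.5975) + 73.2 × (29.7 − 2.7) = 11742.7 + 1976.4 = 13719.1 kip·in = 13719.1/12 = 1143.26 kip·ft.

M_n ≈ 1140 kip·ft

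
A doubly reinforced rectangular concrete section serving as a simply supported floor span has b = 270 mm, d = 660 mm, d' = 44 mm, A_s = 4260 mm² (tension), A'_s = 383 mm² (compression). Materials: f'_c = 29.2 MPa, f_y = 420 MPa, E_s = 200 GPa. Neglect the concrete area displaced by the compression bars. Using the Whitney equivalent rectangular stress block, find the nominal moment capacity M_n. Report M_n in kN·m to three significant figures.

M_n ≈ 976 kN·m

Assume both tension and compression steel yield.
Net tension couple steel: A_s − A'_s = 3877 mm².
a = (A_s − A'_s) f_y / (0.85 f'_c b) = 1628340/(0.85 × 29.2 × 270) = 242.99 mm.
c = a/β₁ = 242.99/0.841 = 288.93 mm; ε'_s = 0.003(c − d')/c = 0.0025 ≥ f_y/E_s = 0.0021, so compression steel does yield.
M_n = (A_s − A'_s) f_y (d − a/2) + A'_s f_y (d − d') = [1628340 × (660 − 121.495) + 160860 × (660 − 44)] × 10⁻⁶ = 876.87 + 99.09 = 975.96 kN·m.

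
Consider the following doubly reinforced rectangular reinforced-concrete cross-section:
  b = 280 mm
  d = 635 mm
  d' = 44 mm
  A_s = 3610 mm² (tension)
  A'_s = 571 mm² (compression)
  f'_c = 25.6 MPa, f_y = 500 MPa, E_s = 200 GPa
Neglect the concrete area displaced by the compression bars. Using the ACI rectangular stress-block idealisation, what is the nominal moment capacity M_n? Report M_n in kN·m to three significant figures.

M_n ≈ 944 kN·m

Assume both tension and compression steel yield.
Net tension couple steel: A_s − A'_s = 3039 mm².
a = (A_s − A'_s) f_y / (0.85 f'_c b) = 1519500/(0.85 × 25.6 × 280) = 249.39 mm.
c = a/β₁ = 249.39/0.85 = 293.40 mm; ε'_s = 0.003(c − d')/c = 0.0026 ≥ f_y/E_s = 0.0025, so compression steel does yield.
M_n = (A_s − A'_s) f_y (d − a/2) + A'_s f_y (d − d') = [1519500 × (635 − 124.695) + 285500 × (635 − 44)] × 10⁻⁶ = 775.41 + 168.73 = 944.14 kN·m.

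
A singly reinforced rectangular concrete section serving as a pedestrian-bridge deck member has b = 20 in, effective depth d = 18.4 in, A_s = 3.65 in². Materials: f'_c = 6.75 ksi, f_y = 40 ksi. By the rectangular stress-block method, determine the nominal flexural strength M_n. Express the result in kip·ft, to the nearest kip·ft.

M_n ≈ 216 kip·ft

T = A_s f_y = 3.65 × 40 = 146 kips.
a = T/(0.85 f'_c b) = 146/(0.85 × 6.75 × 20) = 1.272 in.
M_n = T(d − a/2) = 146 × (18.4 − 0.636) = 2593.5 kip·in = 2593.5/12 = 216.13 kip·ft.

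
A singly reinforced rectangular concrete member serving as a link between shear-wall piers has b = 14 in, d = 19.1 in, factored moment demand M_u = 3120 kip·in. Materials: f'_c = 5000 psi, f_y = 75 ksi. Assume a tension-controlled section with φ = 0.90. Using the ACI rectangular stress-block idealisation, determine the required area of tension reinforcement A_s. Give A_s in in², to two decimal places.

A_s ≈ 2.65 in²

M_n = M_u/φ = 3120/0.90 = 3466.67 kip·in.
From M_n = 0.85 f'_c a b (d − a/2):
a = d − √(d² − 2M_n/(0.85 f'_c b)) = 19.1 − √(19.1² − 2 × 3466.67/(0.85 × 5 × 14)) = 3.343 in.
A_s = 0.85 f'_c a b / f_y = 0.85 × 5 × 3.343 × 14 / 75 = 2.652 in².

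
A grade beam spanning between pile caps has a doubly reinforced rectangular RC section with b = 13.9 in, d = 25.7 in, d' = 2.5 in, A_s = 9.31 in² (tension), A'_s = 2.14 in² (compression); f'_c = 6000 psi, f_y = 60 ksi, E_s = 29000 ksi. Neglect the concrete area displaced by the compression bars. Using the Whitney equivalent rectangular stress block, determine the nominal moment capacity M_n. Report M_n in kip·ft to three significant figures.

M_n ≈ 1060 kip·ft

Assume both steels yield.
a = (A_s − A'_s) f_y/(0.85 f'_c b) = (9.31 − 2.14) × 60/(0.85 × 6 × 13.9) = 6.069 in.
c = a/β₁ = 6.069/0.75 = 8.092 in; ε'_s = 0.003(c − d')/c = 0.0021 ≥ ε_y = 0.0021, so the compression steel yields.
M_n = (A_s − A'_s) f_y (d − a/2) + A'_s f_y (d − d') = 430.2 × (25.7 − 3.0345) + 128.4 × (25.7 − 2.5) = 9750.7 + 2978.9 = 12729.6 kip·in = 12729.6/12 = 1060.80 kip·ft.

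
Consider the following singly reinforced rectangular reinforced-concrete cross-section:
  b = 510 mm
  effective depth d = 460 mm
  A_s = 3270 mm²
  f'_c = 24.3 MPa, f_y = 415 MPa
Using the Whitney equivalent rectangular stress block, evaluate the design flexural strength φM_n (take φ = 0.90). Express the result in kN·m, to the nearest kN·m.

φM_n ≈ 483 kN·m

T = A_s f_y = 3270 × 415 = 1357050 N = 1357.05 kN.
From C = T: a = T/(0.85 f'_c b) = 1357050/(0.85 × 24.3 × 510) = 128.83 mm.
M_n = T(d − a/2) = 1357.05 kN × (460 − 64.415) mm = 536.83 kN·m.
φM_n = 0.90 × 536.83 = 483.15 kN·m.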